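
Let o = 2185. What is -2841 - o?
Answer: -5026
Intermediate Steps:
-2841 - o = -2841 - 1*2185 = -2841 - 2185 = -5026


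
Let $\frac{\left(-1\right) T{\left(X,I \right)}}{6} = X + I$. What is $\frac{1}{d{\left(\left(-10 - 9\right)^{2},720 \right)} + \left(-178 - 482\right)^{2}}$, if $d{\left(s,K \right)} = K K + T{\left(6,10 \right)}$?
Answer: $\frac{1}{953904} \approx 1.0483 \cdot 10^{-6}$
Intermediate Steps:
$T{\left(X,I \right)} = - 6 I - 6 X$ ($T{\left(X,I \right)} = - 6 \left(X + I\right) = - 6 \left(I + X\right) = - 6 I - 6 X$)
$d{\left(s,K \right)} = -96 + K^{2}$ ($d{\left(s,K \right)} = K K - 96 = K^{2} - 96 = -96 + K^{2}$)
$\frac{1}{d{\left(\left(-10 - 9\right)^{2},720 \right)} + \left(-178 - 482\right)^{2}} = \frac{1}{\left(-96 + 720^{2}\right) + \left(-178 - 482\right)^{2}} = \frac{1}{\left(-96 + 518400\right) + \left(-660\right)^{2}} = \frac{1}{518304 + 435600} = \frac{1}{953904}$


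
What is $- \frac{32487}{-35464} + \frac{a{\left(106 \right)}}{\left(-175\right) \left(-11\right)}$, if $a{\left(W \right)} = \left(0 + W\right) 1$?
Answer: $\frac{463613}{477400} \approx 0.97112$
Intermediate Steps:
$a{\left(W \right)} = W$ ($a{\left(W \right)} = W 1 = W$)
$- \frac{32487}{-35464} + \frac{a{\left(106 \right)}}{\left(-175\right) \left(-11\right)} = - \frac{32487}{-35464} + \frac{106}{\left(-175\right) \left(-11\right)} = \left(-32487\right) \left(- \frac{1}{35464}\right) + \frac{106}{1925} = \frac{2499}{2728} + 106 \cdot \frac{1}{1925} = \frac{2499}{2728} + \frac{106}{1925} = \frac{463613}{477400}$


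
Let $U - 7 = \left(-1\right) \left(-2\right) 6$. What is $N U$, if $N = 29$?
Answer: $551$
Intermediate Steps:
$U = 19$ ($U = 7 + \left(-1\right) \left(-2\right) 6 = 7 + 2 \cdot 6 = 7 + 12 = 19$)
$N U = 29 \cdot 19 = 551$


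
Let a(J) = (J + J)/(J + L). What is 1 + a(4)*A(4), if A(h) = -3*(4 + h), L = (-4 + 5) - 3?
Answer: -95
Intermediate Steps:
L = -2 (L = 1 - 3 = -2)
A(h) = -12 - 3*h
a(J) = 2*J/(-2 + J) (a(J) = (J + J)/(J - 2) = (2*J)/(-2 + J) = 2*J/(-2 + J))
1 + a(4)*A(4) = 1 + (2*4/(-2 + 4))*(-12 - 3*4) = 1 + (2*4/2)*(-12 - 12) = 1 + (2*4*(½))*(-24) = 1 + 4*(-24) = 1 - 96 = -95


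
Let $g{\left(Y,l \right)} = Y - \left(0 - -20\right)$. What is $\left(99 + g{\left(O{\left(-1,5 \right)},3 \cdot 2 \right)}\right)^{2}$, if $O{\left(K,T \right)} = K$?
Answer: $6084$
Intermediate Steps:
$g{\left(Y,l \right)} = -20 + Y$ ($g{\left(Y,l \right)} = Y - \left(0 + 20\right) = Y - 20 = -20 + Y$)
$\left(99 + g{\left(O{\left(-1,5 \right)},3 \cdot 2 \right)}\right)^{2} = \left(99 - 21\right)^{2} = 78^{2} = 6084$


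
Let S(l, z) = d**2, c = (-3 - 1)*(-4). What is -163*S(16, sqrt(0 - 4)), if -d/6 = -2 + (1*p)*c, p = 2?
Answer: -5281200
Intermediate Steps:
c = 16 (c = -4*(-4) = 16)
d = -180 (d = -6*(-2 + (1*2)*16) = -6*(-2 + 2*16) = -6*(-2 + 32) = -6*30 = -180)
S(l, z) = 32400 (S(l, z) = (-180)**2 = 32400)
-163*S(16, sqrt(0 - 4)) = -163*32400 = -5281200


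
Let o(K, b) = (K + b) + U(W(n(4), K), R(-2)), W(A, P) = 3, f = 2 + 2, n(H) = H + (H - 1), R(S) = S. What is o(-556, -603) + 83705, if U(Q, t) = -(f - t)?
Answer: 82540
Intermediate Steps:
n(H) = -1 + 2*H (n(H) = H + (-1 + H) = -1 + 2*H)
f = 4
U(Q, t) = -4 + t (U(Q, t) = -(4 - t) = -4 + t)
o(K, b) = -6 + K + b (o(K, b) = (K + b) + (-4 - 2) = (K + b) - 6 = -6 + K + b)
o(-556, -603) + 83705 = (-6 - 556 - 603) + 83705 = -1165 + 83705 = 82540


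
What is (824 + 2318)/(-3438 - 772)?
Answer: -1571/2105 ≈ -0.74632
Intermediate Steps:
(824 + 2318)/(-3438 - 772) = 3142/(-4210) = 3142*(-1/4210) = -1571/2105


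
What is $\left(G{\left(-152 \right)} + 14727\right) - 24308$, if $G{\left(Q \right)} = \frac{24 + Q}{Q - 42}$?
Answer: $- \frac{929293}{97} \approx -9580.3$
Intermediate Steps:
$G{\left(Q \right)} = \frac{24 + Q}{-42 + Q}$
$\left(G{\left(-152 \right)} + 14727\right) - 24308 = \left(\frac{24 - 152}{-42 - 152} + 14727\right) - 24308 = \left(\frac{1}{-194} \left(-128\right) + 14727\right) - 24308 = \left(\left(- \frac{1}{194}\right) \left(-128\right) + 14727\right) - 24308 = \left(\frac{64}{97} + 14727\right) - 24308 = \frac{1428583}{97} - 24308 = - \frac{929293}{97}$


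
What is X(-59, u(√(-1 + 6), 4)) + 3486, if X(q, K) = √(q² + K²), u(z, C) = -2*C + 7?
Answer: 3486 + √3482 ≈ 3545.0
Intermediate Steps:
u(z, C) = 7 - 2*C
X(q, K) = √(K² + q²)
X(-59, u(√(-1 + 6), 4)) + 3486 = √((7 - 2*4)² + (-59)²) + 3486 = √((7 - 8)² + 3481) + 3486 = √((-1)² + 3481) + 3486 = √(1 + 3481) + 3486 = √3482 + 3486 = 3486 + √3482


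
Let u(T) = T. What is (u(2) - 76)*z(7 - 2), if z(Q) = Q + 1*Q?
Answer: -740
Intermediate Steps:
z(Q) = 2*Q (z(Q) = Q + Q = 2*Q)
(u(2) - 76)*z(7 - 2) = (2 - 76)*(2*(7 - 2)) = -148*5 = -74*10 = -740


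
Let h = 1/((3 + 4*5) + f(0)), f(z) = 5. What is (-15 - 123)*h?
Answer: -69/14 ≈ -4.9286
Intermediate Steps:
h = 1/28 (h = 1/((3 + 4*5) + 5) = 1/((3 + 20) + 5) = 1/(23 + 5) = 1/28 ≈ 0.035714)
(-15 - 123)*h = (-15 - 123)*(1/28) = -138*1/28 = -69/14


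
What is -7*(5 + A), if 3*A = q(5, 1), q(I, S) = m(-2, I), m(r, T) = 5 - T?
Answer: -35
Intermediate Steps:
q(I, S) = 5 - I
A = 0 (A = (5 - 1*5)/3 = (5 - 5)/3 = (⅓)*0 = 0)
-7*(5 + A) = -7*(5 + 0) = -7*5 = -35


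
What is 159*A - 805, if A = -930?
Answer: -148675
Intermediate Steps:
159*A - 805 = 159*(-930) - 805 = -147870 - 805 = -148675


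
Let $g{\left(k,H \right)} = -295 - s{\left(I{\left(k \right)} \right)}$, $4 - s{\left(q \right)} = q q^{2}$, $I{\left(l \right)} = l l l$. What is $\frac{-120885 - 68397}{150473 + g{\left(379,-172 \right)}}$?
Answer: $- \frac{189282}{161344026025018913643193} \approx -1.1732 \cdot 10^{-18}$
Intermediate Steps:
$I{\left(l \right)} = l^{3}$ ($I{\left(l \right)} = l^{2} l = l^{3}$)
$s{\left(q \right)} = 4 - q^{3}$ ($s{\left(q \right)} = 4 - q q^{2} = 4 - q^{3}$)
$g{\left(k,H \right)} = -299 + k^{9}$ ($g{\left(k,H \right)} = -295 - \left(4 - \left(k^{3}\right)^{3}\right) = -295 - \left(4 - k^{9}\right) = -295 + \left(-4 + k^{9}\right) = -299 + k^{9}$)
$\frac{-120885 - 68397}{150473 + g{\left(379,-172 \right)}} = \frac{-120885 - 68397}{150473 - \left(299 - 379^{9}\right)} = - \frac{189282}{150473 + \left(-299 + 161344026025018913493019\right)} = - \frac{189282}{150473 + 161344026025018913492720} = - \frac{189282}{161344026025018913643193}$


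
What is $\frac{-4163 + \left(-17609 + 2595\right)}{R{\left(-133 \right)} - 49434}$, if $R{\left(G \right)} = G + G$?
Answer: $\frac{19177}{49700} \approx 0.38586$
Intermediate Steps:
$R{\left(G \right)} = 2 G$
$\frac{-4163 + \left(-17609 + 2595\right)}{R{\left(-133 \right)} - 49434} = \frac{-4163 + \left(-17609 + 2595\right)}{2 \left(-133\right) - 49434} = \frac{-4163 - 15014}{-266 - 49434} = - \frac{19177}{-49700} = \left(-19177\right) \left(- \frac{1}{49700}\right) = \frac{19177}{49700}$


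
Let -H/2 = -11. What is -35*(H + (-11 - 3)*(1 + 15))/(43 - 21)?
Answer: 3535/11 ≈ 321.36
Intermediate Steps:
H = 22 (H = -2*(-11) = 22)
-35*(H + (-11 - 3)*(1 + 15))/(43 - 21) = -35*(22 + (-11 - 3)*(1 + 15))/(43 - 21) = -35*(22 - 14*16)/22 = -35*(22 - 224)/22 = -(-7070)/22 = -35*(-101/11) = 3535/11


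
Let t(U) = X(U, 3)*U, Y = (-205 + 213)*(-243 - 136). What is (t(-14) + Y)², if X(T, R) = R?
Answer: 9449476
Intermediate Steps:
Y = -3032 (Y = 8*(-379) = -3032)
t(U) = 3*U
(t(-14) + Y)² = (3*(-14) - 3032)² = (-42 - 3032)² = (-3074)² = 9449476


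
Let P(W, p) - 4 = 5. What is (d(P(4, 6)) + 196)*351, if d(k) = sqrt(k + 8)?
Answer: 68796 + 351*sqrt(17) ≈ 70243.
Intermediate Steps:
P(W, p) = 9 (P(W, p) = 4 + 5 = 9)
d(k) = sqrt(8 + k)
(d(P(4, 6)) + 196)*351 = (sqrt(8 + 9) + 196)*351 = (sqrt(17) + 196)*351 = (196 + sqrt(17))*351 = 68796 + 351*sqrt(17)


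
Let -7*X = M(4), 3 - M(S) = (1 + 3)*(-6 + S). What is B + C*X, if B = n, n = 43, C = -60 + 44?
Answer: 477/7 ≈ 68.143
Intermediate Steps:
C = -16
B = 43
M(S) = 27 - 4*S (M(S) = 3 - (1 + 3)*(-6 + S) = 3 - 4*(-6 + S) = 3 - (-24 + 4*S) = 3 + (24 - 4*S) = 27 - 4*S)
X = -11/7 (X = -(27 - 4*4)/7 = -(27 - 16)/7 = -⅐*11 = -11/7 ≈ -1.5714)
B + C*X = 43 - 16*(-11/7) = 43 + 176/7 = 477/7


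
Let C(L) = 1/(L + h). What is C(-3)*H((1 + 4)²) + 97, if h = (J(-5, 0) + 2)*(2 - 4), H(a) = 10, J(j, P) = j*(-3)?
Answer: 3579/37 ≈ 96.730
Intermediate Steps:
J(j, P) = -3*j
h = -34 (h = (-3*(-5) + 2)*(2 - 4) = (15 + 2)*(-2) = 17*(-2) = -34)
C(L) = 1/(-34 + L) (C(L) = 1/(L - 34) = 1/(-34 + L))
C(-3)*H((1 + 4)²) + 97 = 10/(-34 - 3) + 97 = 10/(-37) + 97 = -1/37*10 + 97 = -10/37 + 97 = 3579/37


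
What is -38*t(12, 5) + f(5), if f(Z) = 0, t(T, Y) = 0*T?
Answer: 0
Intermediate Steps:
t(T, Y) = 0
-38*t(12, 5) + f(5) = -38*0 + 0 = 0 + 0 = 0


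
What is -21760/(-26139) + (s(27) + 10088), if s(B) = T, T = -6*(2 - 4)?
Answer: 264025660/26139 ≈ 10101.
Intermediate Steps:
T = 12 (T = -6*(-2) = 12)
s(B) = 12
-21760/(-26139) + (s(27) + 10088) = -21760/(-26139) + (12 + 10088) = -21760*(-1/26139) + 10100 = 21760/26139 + 10100 = 264025660/26139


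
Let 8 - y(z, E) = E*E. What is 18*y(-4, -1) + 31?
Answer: 157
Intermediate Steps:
y(z, E) = 8 - E**2 (y(z, E) = 8 - E*E = 8 - E**2)
18*y(-4, -1) + 31 = 18*(8 - 1*(-1)**2) + 31 = 18*(8 - 1*1) + 31 = 18*(8 - 1) + 31 = 18*7 + 31 = 126 + 31 = 157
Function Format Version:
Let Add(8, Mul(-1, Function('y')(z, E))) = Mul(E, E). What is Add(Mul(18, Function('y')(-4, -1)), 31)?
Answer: 157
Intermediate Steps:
Function('y')(z, E) = Add(8, Mul(-1, Pow(E, 2))) (Function('y')(z, E) = Add(8, Mul(-1, Mul(E, E))) = Add(8, Mul(-1, Pow(E, 2))))
Add(Mul(18, Function('y')(-4, -1)), 31) = Add(Mul(18, Add(8, Mul(-1, Pow(-1, 2)))), 31) = Add(Mul(18, Add(8, Mul(-1, 1))), 31) = Add(Mul(18, Add(8, -1)), 31) = Add(Mul(18, 7), 31) = Add(126, 31) = 157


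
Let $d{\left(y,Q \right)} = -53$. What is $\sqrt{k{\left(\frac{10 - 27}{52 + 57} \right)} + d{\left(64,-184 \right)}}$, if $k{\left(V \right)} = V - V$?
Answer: $i \sqrt{53} \approx 7.2801 i$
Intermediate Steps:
$k{\left(V \right)} = 0$
$\sqrt{k{\left(\frac{10 - 27}{52 + 57} \right)} + d{\left(64,-184 \right)}} = \sqrt{0 - 53} = \sqrt{-53} = i \sqrt{53}$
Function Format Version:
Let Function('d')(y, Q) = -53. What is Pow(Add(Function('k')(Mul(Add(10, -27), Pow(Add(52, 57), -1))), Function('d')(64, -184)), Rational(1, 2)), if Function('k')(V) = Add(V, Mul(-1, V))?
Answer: Mul(I, Pow(53, Rational(1, 2))) ≈ Mul(7.2801, I)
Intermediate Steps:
Function('k')(V) = 0
Pow(Add(Function('k')(Mul(Add(10, -27), Pow(Add(52, 57), -1))), Function('d')(64, -184)), Rational(1, 2)) = Pow(Add(0, -53), Rational(1, 2)) = Pow(-53, Rational(1, 2)) = Mul(I, Pow(53, Rational(1, 2)))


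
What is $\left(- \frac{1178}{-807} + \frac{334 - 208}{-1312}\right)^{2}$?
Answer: $\frac{521178593329}{280255889664} \approx 1.8597$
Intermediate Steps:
$\left(- \frac{1178}{-807} + \frac{334 - 208}{-1312}\right)^{2} = \left(\left(-1178\right) \left(- \frac{1}{807}\right) + \left(334 - 208\right) \left(- \frac{1}{1312}\right)\right)^{2} = \left(\frac{1178}{807} + 126 \left(- \frac{1}{1312}\right)\right)^{2} = \left(\frac{1178}{807} - \frac{63}{656}\right)^{2} = \left(\frac{721927}{529392}\right)^{2} = \frac{521178593329}{280255889664}$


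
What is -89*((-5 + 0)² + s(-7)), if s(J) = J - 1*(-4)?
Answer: -1958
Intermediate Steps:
s(J) = 4 + J (s(J) = J + 4 = 4 + J)
-89*((-5 + 0)² + s(-7)) = -89*((-5 + 0)² + (4 - 7)) = -89*((-5)² - 3) = -89*(25 - 3) = -89*22 = -1958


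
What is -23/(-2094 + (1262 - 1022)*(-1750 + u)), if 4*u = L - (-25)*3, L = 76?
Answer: 1/17958 ≈ 5.5685e-5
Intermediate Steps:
u = 151/4 (u = (76 - (-25)*3)/4 = (76 - 1*(-75))/4 = (76 + 75)/4 = (1/4)*151 = 151/4 ≈ 37.750)
-23/(-2094 + (1262 - 1022)*(-1750 + u)) = -23/(-2094 + (1262 - 1022)*(-1750 + 151/4)) = -23/(-2094 + 240*(-6849/4)) = -23/(-2094 - 410940) = -23/(-413034) = -1/413034*(-23) = 1/17958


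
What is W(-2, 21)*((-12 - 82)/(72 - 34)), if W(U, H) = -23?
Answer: 1081/19 ≈ 56.895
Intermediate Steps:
W(-2, 21)*((-12 - 82)/(72 - 34)) = -23*(-12 - 82)/(72 - 34) = -(-2162)/38 = -23*(-47/19) = 1081/19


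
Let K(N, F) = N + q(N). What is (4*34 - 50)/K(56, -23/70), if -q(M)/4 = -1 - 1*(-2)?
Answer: 43/26 ≈ 1.6538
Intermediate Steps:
q(M) = -4 (q(M) = -4*(-1 - 1*(-2)) = -4*(-1 + 2) = -4*1 = -4)
K(N, F) = -4 + N (K(N, F) = N - 4 = -4 + N)
(4*34 - 50)/K(56, -23/70) = (4*34 - 50)/(-4 + 56) = (136 - 50)/52 = 86*(1/52) = 43/26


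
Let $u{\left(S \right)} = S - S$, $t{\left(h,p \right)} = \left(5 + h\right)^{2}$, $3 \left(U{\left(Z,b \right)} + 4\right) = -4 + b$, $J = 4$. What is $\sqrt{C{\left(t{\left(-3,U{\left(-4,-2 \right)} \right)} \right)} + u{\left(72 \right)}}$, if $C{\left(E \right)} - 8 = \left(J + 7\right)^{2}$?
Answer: $\sqrt{129} \approx 11.358$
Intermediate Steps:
$U{\left(Z,b \right)} = - \frac{16}{3} + \frac{b}{3}$ ($U{\left(Z,b \right)} = -4 + \frac{-4 + b}{3} = -4 + \left(- \frac{4}{3} + \frac{b}{3}\right) = - \frac{16}{3} + \frac{b}{3}$)
$u{\left(S \right)} = 0$
$C{\left(E \right)} = 129$ ($C{\left(E \right)} = 8 + \left(4 + 7\right)^{2} = 8 + 11^{2} = 8 + 121 = 129$)
$\sqrt{C{\left(t{\left(-3,U{\left(-4,-2 \right)} \right)} \right)} + u{\left(72 \right)}} = \sqrt{129 + 0} = \sqrt{129}$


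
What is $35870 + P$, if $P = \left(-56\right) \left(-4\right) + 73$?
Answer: $36167$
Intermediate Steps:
$P = 297$ ($P = 224 + 73 = 297$)
$35870 + P = 35870 + 297 = 36167$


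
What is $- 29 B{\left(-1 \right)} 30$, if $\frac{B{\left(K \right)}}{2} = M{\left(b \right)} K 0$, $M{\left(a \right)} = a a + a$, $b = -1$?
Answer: $0$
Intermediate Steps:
$M{\left(a \right)} = a + a^{2}$ ($M{\left(a \right)} = a^{2} + a = a + a^{2}$)
$B{\left(K \right)} = 0$ ($B{\left(K \right)} = 2 - (1 - 1) K 0 = 2 \left(-1\right) 0 K 0 = 2 \cdot 0 K 0 = 2 \cdot 0 \cdot 0 = 2 \cdot 0 = 0$)
$- 29 B{\left(-1 \right)} 30 = \left(-29\right) 0 \cdot 30 = 0 \cdot 30 = 0$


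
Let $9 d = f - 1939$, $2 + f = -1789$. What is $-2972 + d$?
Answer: $- \frac{30478}{9} \approx -3386.4$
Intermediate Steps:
$f = -1791$ ($f = -2 - 1789 = -1791$)
$d = - \frac{3730}{9}$ ($d = \frac{-1791 - 1939}{9} = \frac{1}{9} \left(-3730\right) = - \frac{3730}{9} \approx -414.44$)
$-2972 + d = -2972 - \frac{3730}{9} = - \frac{30478}{9}$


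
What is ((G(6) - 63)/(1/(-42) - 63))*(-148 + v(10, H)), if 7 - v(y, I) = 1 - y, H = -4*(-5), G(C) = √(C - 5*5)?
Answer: -349272/2647 + 5544*I*√19/2647 ≈ -131.95 + 9.1295*I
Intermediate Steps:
G(C) = √(-25 + C) (G(C) = √(C - 25) = √(-25 + C))
H = 20
v(y, I) = 6 + y (v(y, I) = 7 - (1 - y) = 7 + (-1 + y) = 6 + y)
((G(6) - 63)/(1/(-42) - 63))*(-148 + v(10, H)) = ((√(-25 + 6) - 63)/(1/(-42) - 63))*(-148 + (6 + 10)) = ((√(-19) - 63)/(-1/42 - 63))*(-148 + 16) = ((I*√19 - 63)/(-2647/42))*(-132) = ((-63 + I*√19)*(-42/2647))*(-132) = (2646/2647 - 42*I*√19/2647)*(-132) = -349272/2647 + 5544*I*√19/2647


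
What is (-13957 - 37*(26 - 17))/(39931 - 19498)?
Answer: -14290/20433 ≈ -0.69936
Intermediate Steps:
(-13957 - 37*(26 - 17))/(39931 - 19498) = (-13957 - 37*9)/20433 = (-13957 - 333)*(1/20433) = -14290*1/20433 = -14290/20433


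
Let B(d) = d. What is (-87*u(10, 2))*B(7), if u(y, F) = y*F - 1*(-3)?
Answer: -14007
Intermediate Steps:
u(y, F) = 3 + F*y (u(y, F) = F*y + 3 = 3 + F*y)
(-87*u(10, 2))*B(7) = -87*(3 + 2*10)*7 = -87*(3 + 20)*7 = -87*23*7 = -2001*7 = -14007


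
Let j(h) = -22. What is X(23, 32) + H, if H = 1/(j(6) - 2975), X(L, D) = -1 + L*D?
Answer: 2202794/2997 ≈ 735.00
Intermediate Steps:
X(L, D) = -1 + D*L
H = -1/2997 (H = 1/(-22 - 2975) = 1/(-2997) = -1/2997 ≈ -0.00033367)
X(23, 32) + H = (-1 + 32*23) - 1/2997 = (-1 + 736) - 1/2997 = 735 - 1/2997 = 2202794/2997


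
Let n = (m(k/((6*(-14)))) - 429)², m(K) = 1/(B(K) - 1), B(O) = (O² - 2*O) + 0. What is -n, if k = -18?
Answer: -13561767025/73441 ≈ -1.8466e+5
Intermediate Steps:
B(O) = O² - 2*O
m(K) = 1/(-1 + K*(-2 + K)) (m(K) = 1/(K*(-2 + K) - 1) = 1/(-1 + K*(-2 + K)))
n = 13561767025/73441 (n = (1/(-1 + (-18/(6*(-14)))*(-2 - 18/(6*(-14)))) - 429)² = (1/(-1 + (-18/(-84))*(-2 - 18/(-84))) - 429)² = (1/(-1 + (-18*(-1/84))*(-2 - 18*(-1/84))) - 429)² = (1/(-1 + 3*(-2 + 3/14)/14) - 429)² = (1/(-1 + (3/14)*(-25/14)) - 429)² = (1/(-1 - 75/196) - 429)² = (1/(-271/196) - 429)² = (-196/271 - 429)² = (-116455/271)² = 13561767025/73441 ≈ 1.8466e+5)
-n = -1*13561767025/73441 = -13561767025/73441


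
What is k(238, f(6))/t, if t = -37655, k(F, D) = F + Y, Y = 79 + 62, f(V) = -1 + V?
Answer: -379/37655 ≈ -0.010065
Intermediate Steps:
Y = 141
k(F, D) = 141 + F (k(F, D) = F + 141 = 141 + F)
k(238, f(6))/t = (141 + 238)/(-37655) = 379*(-1/37655) = -379/37655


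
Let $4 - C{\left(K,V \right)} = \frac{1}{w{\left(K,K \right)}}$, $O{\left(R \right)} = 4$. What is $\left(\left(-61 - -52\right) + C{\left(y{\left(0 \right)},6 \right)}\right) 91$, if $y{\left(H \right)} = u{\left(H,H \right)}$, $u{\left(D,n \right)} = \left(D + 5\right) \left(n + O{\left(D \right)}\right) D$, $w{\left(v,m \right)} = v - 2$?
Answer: $- \frac{819}{2} \approx -409.5$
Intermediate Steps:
$w{\left(v,m \right)} = -2 + v$ ($w{\left(v,m \right)} = v - 2 = -2 + v$)
$u{\left(D,n \right)} = D \left(4 + n\right) \left(5 + D\right)$ ($u{\left(D,n \right)} = \left(D + 5\right) \left(n + 4\right) D = \left(5 + D\right) \left(4 + n\right) D = \left(4 + n\right) \left(5 + D\right) D = D \left(4 + n\right) \left(5 + D\right)$)
$y{\left(H \right)} = H \left(20 + H^{2} + 9 H\right)$ ($y{\left(H \right)} = H \left(20 + 4 H + 5 H + H H\right) = H \left(20 + 4 H + 5 H + H^{2}\right) = H \left(20 + H^{2} + 9 H\right)$)
$C{\left(K,V \right)} = 4 - \frac{1}{-2 + K}$
$\left(\left(-61 - -52\right) + C{\left(y{\left(0 \right)},6 \right)}\right) 91 = \left(\left(-61 - -52\right) + \frac{-9 + 4 \cdot 0 \left(20 + 0^{2} + 9 \cdot 0\right)}{-2 + 0 \left(20 + 0^{2} + 9 \cdot 0\right)}\right) 91 = \left(\left(-61 + 52\right) + \frac{-9 + 4 \cdot 0 \left(20 + 0 + 0\right)}{-2 + 0 \left(20 + 0 + 0\right)}\right) 91 = \left(-9 + \frac{-9 + 4 \cdot 0 \cdot 20}{-2 + 0 \cdot 20}\right) 91 = \left(-9 + \frac{-9 + 4 \cdot 0}{-2 + 0}\right) 91 = \left(-9 + \frac{-9 + 0}{-2}\right) 91 = \left(-9 - - \frac{9}{2}\right) 91 = \left(-9 + \frac{9}{2}\right) 91 = \left(- \frac{9}{2}\right) 91 = - \frac{819}{2}$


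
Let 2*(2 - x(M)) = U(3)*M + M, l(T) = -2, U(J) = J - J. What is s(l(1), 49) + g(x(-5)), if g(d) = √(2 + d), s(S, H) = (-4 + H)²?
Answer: 2025 + √26/2 ≈ 2027.5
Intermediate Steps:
U(J) = 0
x(M) = 2 - M/2 (x(M) = 2 - (0*M + M)/2 = 2 - (0 + M)/2 = 2 - M/2)
s(l(1), 49) + g(x(-5)) = (-4 + 49)² + √(2 + (2 - ½*(-5))) = 45² + √(2 + (2 + 5/2)) = 2025 + √(2 + 9/2) = 2025 + √(13/2) = 2025 + √26/2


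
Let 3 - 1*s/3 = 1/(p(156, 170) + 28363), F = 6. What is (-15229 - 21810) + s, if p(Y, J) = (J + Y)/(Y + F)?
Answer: -85078869223/2297566 ≈ -37030.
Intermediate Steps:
p(Y, J) = (J + Y)/(6 + Y) (p(Y, J) = (J + Y)/(Y + 6) = (J + Y)/(6 + Y))
s = 20677851/2297566 (s = 9 - 3/((170 + 156)/(6 + 156) + 28363) = 9 - 3/(326/162 + 28363) = 9 - 3/((1/162)*326 + 28363) = 9 - 3/(163/81 + 28363) = 9 - 3/2297566/81 = 9 - 3*81/2297566 = 9 - 243/2297566 = 20677851/2297566 ≈ 8.9999)
(-15229 - 21810) + s = (-15229 - 21810) + 20677851/2297566 = -37039 + 20677851/2297566 = -85078869223/2297566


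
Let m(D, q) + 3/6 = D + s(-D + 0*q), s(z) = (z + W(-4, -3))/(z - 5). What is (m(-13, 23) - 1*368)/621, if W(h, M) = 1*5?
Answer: -1517/2484 ≈ -0.61071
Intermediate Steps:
W(h, M) = 5
s(z) = (5 + z)/(-5 + z) (s(z) = (z + 5)/(z - 5) = (5 + z)/(-5 + z))
m(D, q) = -1/2 + D + (5 - D)/(-5 - D) (m(D, q) = -1/2 + (D + (5 + (-D + 0*q))/(-5 + (-D + 0*q))) = -1/2 + (D + (5 + (-D + 0))/(-5 + (-D + 0))) = -1/2 + (D + (5 - D)/(-5 - D)) = -1/2 + D + (5 - D)/(-5 - D))
(m(-13, 23) - 1*368)/621 = ((-15 + 2*(-13)**2 + 11*(-13))/(2*(5 - 13)) - 1*368)/621 = ((1/2)*(-15 + 2*169 - 143)/(-8) - 368)*(1/621) = ((1/2)*(-1/8)*(-15 + 338 - 143) - 368)*(1/621) = ((1/2)*(-1/8)*180 - 368)*(1/621) = (-45/4 - 368)*(1/621) = -1517/4*1/621 = -1517/2484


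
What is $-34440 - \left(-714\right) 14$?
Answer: $-24444$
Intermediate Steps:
$-34440 - \left(-714\right) 14 = -34440 - -9996 = -34440 + 9996 = -24444$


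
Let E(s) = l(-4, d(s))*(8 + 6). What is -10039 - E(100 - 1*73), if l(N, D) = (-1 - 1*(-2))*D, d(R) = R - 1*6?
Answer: -10333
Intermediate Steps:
d(R) = -6 + R (d(R) = R - 6 = -6 + R)
l(N, D) = D (l(N, D) = (-1 + 2)*D = 1*D = D)
E(s) = -84 + 14*s (E(s) = (-6 + s)*(8 + 6) = (-6 + s)*14 = -84 + 14*s)
-10039 - E(100 - 1*73) = -10039 - (-84 + 14*(100 - 1*73)) = -10039 - (-84 + 14*(100 - 73)) = -10039 - (-84 + 14*27) = -10039 - (-84 + 378) = -10039 - 1*294 = -10039 - 294 = -10333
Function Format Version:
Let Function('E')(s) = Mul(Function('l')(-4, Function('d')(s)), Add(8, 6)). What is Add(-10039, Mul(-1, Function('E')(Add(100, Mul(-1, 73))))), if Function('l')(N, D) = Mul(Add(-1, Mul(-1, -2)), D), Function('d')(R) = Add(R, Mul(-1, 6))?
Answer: -10333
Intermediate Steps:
Function('d')(R) = Add(-6, R) (Function('d')(R) = Add(R, -6) = Add(-6, R))
Function('l')(N, D) = D (Function('l')(N, D) = Mul(Add(-1, 2), D) = Mul(1, D) = D)
Function('E')(s) = Add(-84, Mul(14, s)) (Function('E')(s) = Mul(Add(-6, s), Add(8, 6)) = Mul(Add(-6, s), 14) = Add(-84, Mul(14, s)))
Add(-10039, Mul(-1, Function('E')(Add(100, Mul(-1, 73))))) = Add(-10039, Mul(-1, Add(-84, Mul(14, Add(100, Mul(-1, 73)))))) = Add(-10039, Mul(-1, Add(-84, Mul(14, Add(100, -73))))) = Add(-10039, Mul(-1, Add(-84, Mul(14, 27)))) = Add(-10039, Mul(-1, Add(-84, 378))) = Add(-10039, Mul(-1, 294)) = Add(-10039, -294) = -10333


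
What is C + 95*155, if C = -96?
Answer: 14629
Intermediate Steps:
C + 95*155 = -96 + 95*155 = -96 + 14725 = 14629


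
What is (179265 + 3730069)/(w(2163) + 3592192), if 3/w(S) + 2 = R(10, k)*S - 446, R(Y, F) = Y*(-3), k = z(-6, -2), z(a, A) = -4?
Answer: 255428064892/234706640893 ≈ 1.0883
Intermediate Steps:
k = -4
R(Y, F) = -3*Y
w(S) = 3/(-448 - 30*S) (w(S) = 3/(-2 + ((-3*10)*S - 446)) = 3/(-2 + (-30*S - 446)) = 3/(-2 + (-446 - 30*S)) = 3/(-448 - 30*S))
(179265 + 3730069)/(w(2163) + 3592192) = (179265 + 3730069)/(-3/(448 + 30*2163) + 3592192) = 3909334/(-3/(448 + 64890) + 3592192) = 3909334/(-3/65338 + 3592192) = 3909334/(234706640893/65338) = 3909334*(65338/234706640893) = 255428064892/234706640893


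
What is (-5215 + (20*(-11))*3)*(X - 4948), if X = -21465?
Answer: 155176375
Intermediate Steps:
(-5215 + (20*(-11))*3)*(X - 4948) = (-5215 + (20*(-11))*3)*(-21465 - 4948) = (-5215 - 220*3)*(-26413) = (-5215 - 660)*(-26413) = -5875*(-26413) = 155176375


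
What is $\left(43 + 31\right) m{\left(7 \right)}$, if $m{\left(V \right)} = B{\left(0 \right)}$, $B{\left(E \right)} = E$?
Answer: $0$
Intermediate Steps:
$m{\left(V \right)} = 0$
$\left(43 + 31\right) m{\left(7 \right)} = \left(43 + 31\right) 0 = 74 \cdot 0 = 0$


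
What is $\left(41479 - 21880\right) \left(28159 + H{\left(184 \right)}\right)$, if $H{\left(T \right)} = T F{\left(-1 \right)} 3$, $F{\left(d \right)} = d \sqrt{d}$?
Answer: $551888241 - 10818648 i \approx 5.5189 \cdot 10^{8} - 1.0819 \cdot 10^{7} i$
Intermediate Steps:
$F{\left(d \right)} = d^{\frac{3}{2}}$
$H{\left(T \right)} = - 3 i T$ ($H{\left(T \right)} = T \left(-1\right)^{\frac{3}{2}} \cdot 3 = T \left(- i\right) 3 = - i T 3 = - 3 i T$)
$\left(41479 - 21880\right) \left(28159 + H{\left(184 \right)}\right) = \left(41479 - 21880\right) \left(28159 - 3 i 184\right) = 19599 \left(28159 - 552 i\right) = 551888241 - 10818648 i$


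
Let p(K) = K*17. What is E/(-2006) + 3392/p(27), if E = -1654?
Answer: 222457/27081 ≈ 8.2145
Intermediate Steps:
p(K) = 17*K
E/(-2006) + 3392/p(27) = -1654/(-2006) + 3392/((17*27)) = -1654*(-1/2006) + 3392/459 = 827/1003 + 3392*(1/459) = 827/1003 + 3392/459 = 222457/27081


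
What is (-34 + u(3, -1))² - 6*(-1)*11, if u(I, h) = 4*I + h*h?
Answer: 507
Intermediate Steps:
u(I, h) = h² + 4*I (u(I, h) = 4*I + h² = h² + 4*I)
(-34 + u(3, -1))² - 6*(-1)*11 = (-34 + ((-1)² + 4*3))² - 6*(-1)*11 = (-34 + (1 + 12))² - (-6)*11 = (-34 + 13)² - 1*(-66) = (-21)² + 66 = 441 + 66 = 507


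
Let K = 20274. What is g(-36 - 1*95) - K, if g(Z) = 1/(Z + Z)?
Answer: -5311789/262 ≈ -20274.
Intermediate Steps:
g(Z) = 1/(2*Z)
g(-36 - 1*95) - K = 1/(2*(-36 - 1*95)) - 1*20274 = 1/(2*(-36 - 95)) - 20274 = (1/2)/(-131) - 20274 = (1/2)*(-1/131) - 20274 = -1/262 - 20274 = -5311789/262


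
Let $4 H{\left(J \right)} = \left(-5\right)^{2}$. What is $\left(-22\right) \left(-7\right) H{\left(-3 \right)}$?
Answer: $\frac{1925}{2} \approx 962.5$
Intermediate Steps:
$H{\left(J \right)} = \frac{25}{4}$ ($H{\left(J \right)} = \frac{\left(-5\right)^{2}}{4} = \frac{1}{4} \cdot 25 = \frac{25}{4}$)
$\left(-22\right) \left(-7\right) H{\left(-3 \right)} = \left(-22\right) \left(-7\right) \frac{25}{4} = 154 \cdot \frac{25}{4} = \frac{1925}{2}$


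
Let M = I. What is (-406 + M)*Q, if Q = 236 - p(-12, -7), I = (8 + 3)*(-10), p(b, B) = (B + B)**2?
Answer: -20640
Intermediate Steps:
p(b, B) = 4*B**2 (p(b, B) = (2*B)**2 = 4*B**2)
I = -110 (I = 11*(-10) = -110)
Q = 40 (Q = 236 - 4*(-7)**2 = 236 - 4*49 = 236 - 1*196 = 236 - 196 = 40)
M = -110
(-406 + M)*Q = (-406 - 110)*40 = -516*40 = -20640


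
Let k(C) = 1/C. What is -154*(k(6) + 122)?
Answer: -56441/3 ≈ -18814.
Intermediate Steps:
-154*(k(6) + 122) = -154*(1/6 + 122) = -154*(⅙ + 122) = -154*733/6 = -56441/3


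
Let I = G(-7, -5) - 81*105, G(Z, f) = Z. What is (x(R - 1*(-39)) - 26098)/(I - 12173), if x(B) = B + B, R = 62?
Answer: 8632/6895 ≈ 1.2519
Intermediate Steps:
x(B) = 2*B
I = -8512 (I = -7 - 81*105 = -7 - 8505 = -8512)
(x(R - 1*(-39)) - 26098)/(I - 12173) = (2*(62 - 1*(-39)) - 26098)/(-8512 - 12173) = (2*(62 + 39) - 26098)/(-20685) = (2*101 - 26098)*(-1/20685) = (202 - 26098)*(-1/20685) = -25896*(-1/20685) = 8632/6895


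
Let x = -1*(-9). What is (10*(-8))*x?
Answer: -720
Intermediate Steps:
x = 9
(10*(-8))*x = (10*(-8))*9 = -80*9 = -720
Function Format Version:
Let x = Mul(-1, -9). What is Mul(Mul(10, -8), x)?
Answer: -720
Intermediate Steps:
x = 9
Mul(Mul(10, -8), x) = Mul(Mul(10, -8), 9) = Mul(-80, 9) = -720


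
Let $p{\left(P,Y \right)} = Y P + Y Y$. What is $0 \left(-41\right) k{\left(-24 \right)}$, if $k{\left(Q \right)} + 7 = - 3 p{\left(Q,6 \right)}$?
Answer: $0$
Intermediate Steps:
$p{\left(P,Y \right)} = Y^{2} + P Y$ ($p{\left(P,Y \right)} = P Y + Y^{2} = Y^{2} + P Y$)
$k{\left(Q \right)} = -115 - 18 Q$ ($k{\left(Q \right)} = -7 - 3 \cdot 6 \left(Q + 6\right) = -7 - 3 \cdot 6 \left(6 + Q\right) = -7 - 3 \left(36 + 6 Q\right) = -7 - \left(108 + 18 Q\right) = -115 - 18 Q$)
$0 \left(-41\right) k{\left(-24 \right)} = 0 \left(-41\right) \left(-115 - -432\right) = 0 \left(-115 + 432\right) = 0 \cdot 317 = 0$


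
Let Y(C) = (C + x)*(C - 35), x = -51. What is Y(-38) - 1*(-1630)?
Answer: 8127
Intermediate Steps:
Y(C) = (-51 + C)*(-35 + C) (Y(C) = (C - 51)*(C - 35) = (-51 + C)*(-35 + C))
Y(-38) - 1*(-1630) = (1785 + (-38)² - 86*(-38)) - 1*(-1630) = (1785 + 1444 + 3268) + 1630 = 6497 + 1630 = 8127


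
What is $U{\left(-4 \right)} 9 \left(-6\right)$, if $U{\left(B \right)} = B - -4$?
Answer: $0$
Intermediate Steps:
$U{\left(B \right)} = 4 + B$ ($U{\left(B \right)} = B + 4 = 4 + B$)
$U{\left(-4 \right)} 9 \left(-6\right) = \left(4 - 4\right) 9 \left(-6\right) = 0 \cdot 9 \left(-6\right) = 0 \left(-6\right) = 0$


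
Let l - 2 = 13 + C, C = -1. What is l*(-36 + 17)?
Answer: -266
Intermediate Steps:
l = 14 (l = 2 + (13 - 1) = 2 + 12 = 14)
l*(-36 + 17) = 14*(-36 + 17) = 14*(-19) = -266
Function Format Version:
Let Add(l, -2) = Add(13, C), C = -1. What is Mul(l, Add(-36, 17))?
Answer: -266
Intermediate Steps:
l = 14 (l = Add(2, Add(13, -1)) = Add(2, 12) = 14)
Mul(l, Add(-36, 17)) = Mul(14, Add(-36, 17)) = Mul(14, -19) = -266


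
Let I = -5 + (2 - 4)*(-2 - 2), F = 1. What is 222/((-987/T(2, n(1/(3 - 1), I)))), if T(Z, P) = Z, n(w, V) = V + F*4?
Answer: -148/329 ≈ -0.44985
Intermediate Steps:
I = 3 (I = -5 - 2*(-4) = -5 + 8 = 3)
n(w, V) = 4 + V (n(w, V) = V + 1*4 = V + 4 = 4 + V)
222/((-987/T(2, n(1/(3 - 1), I)))) = 222/((-987/2)) = 222/((-987*½)) = 222/(-987/2) = 222*(-2/987) = -148/329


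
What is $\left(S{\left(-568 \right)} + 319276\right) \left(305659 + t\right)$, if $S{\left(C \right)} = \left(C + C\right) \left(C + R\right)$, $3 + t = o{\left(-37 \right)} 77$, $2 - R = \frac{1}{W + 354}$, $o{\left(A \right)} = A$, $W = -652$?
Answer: $\frac{43414947568860}{149} \approx 2.9138 \cdot 10^{11}$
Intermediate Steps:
$R = \frac{597}{298}$ ($R = 2 - \frac{1}{-652 + 354} = 2 - \frac{1}{-298} = 2 - - \frac{1}{298} = 2 + \frac{1}{298} = \frac{597}{298} \approx 2.0034$)
$t = -2852$ ($t = -3 - 2849 = -2852$)
$S{\left(C \right)} = 2 C \left(\frac{597}{298} + C\right)$ ($S{\left(C \right)} = \left(C + C\right) \left(C + \frac{597}{298}\right) = 2 C \left(\frac{597}{298} + C\right)$)
$\left(S{\left(-568 \right)} + 319276\right) \left(305659 + t\right) = \left(\frac{1}{149} \left(-568\right) \left(597 + 298 \left(-568\right)\right) + 319276\right) \left(305659 - 2852\right) = \left(\frac{1}{149} \left(-568\right) \left(597 - 169264\right) + 319276\right) 302807 = \left(\frac{1}{149} \left(-568\right) \left(-168667\right) + 319276\right) 302807 = \left(\frac{95802856}{149} + 319276\right) 302807 = \frac{143374980}{149} \cdot 302807 = \frac{43414947568860}{149}$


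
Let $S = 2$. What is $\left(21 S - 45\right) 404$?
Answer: $-1212$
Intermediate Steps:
$\left(21 S - 45\right) 404 = \left(21 \cdot 2 - 45\right) 404 = \left(42 - 45\right) 404 = \left(-3\right) 404 = -1212$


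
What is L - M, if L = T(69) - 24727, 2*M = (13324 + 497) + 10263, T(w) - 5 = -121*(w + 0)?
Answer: -45113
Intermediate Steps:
T(w) = 5 - 121*w (T(w) = 5 - 121*(w + 0) = 5 - 121*w)
M = 12042 (M = ((13324 + 497) + 10263)/2 = (13821 + 10263)/2 = (1/2)*24084 = 12042)
L = -33071 (L = (5 - 121*69) - 24727 = (5 - 8349) - 24727 = -8344 - 24727 = -33071)
L - M = -33071 - 1*12042 = -33071 - 12042 = -45113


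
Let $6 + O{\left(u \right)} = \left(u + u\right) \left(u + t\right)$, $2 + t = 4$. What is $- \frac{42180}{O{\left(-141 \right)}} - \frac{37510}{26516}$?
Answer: $- \frac{26963925}{10825157} \approx -2.4909$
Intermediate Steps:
$t = 2$ ($t = -2 + 4 = 2$)
$O{\left(u \right)} = -6 + 2 u \left(2 + u\right)$ ($O{\left(u \right)} = -6 + \left(u + u\right) \left(u + 2\right) = -6 + 2 u \left(2 + u\right)$)
$- \frac{42180}{O{\left(-141 \right)}} - \frac{37510}{26516} = - \frac{42180}{-6 + 2 \left(-141\right)^{2} + 4 \left(-141\right)} - \frac{37510}{26516} = - \frac{42180}{-6 + 2 \cdot 19881 - 564} - \frac{18755}{13258} = - \frac{42180}{-6 + 39762 - 564} - \frac{18755}{13258} = - \frac{42180}{39192} - \frac{18755}{13258} = \left(-42180\right) \frac{1}{39192} - \frac{18755}{13258} = - \frac{3515}{3266} - \frac{18755}{13258} = - \frac{26963925}{10825157}$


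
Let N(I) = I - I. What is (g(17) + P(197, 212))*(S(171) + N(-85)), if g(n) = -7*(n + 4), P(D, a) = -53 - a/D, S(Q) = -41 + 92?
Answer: -2020212/197 ≈ -10255.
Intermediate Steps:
N(I) = 0
S(Q) = 51
P(D, a) = -53 - a/D
g(n) = -28 - 7*n (g(n) = -7*(4 + n) = -28 - 7*n)
(g(17) + P(197, 212))*(S(171) + N(-85)) = ((-28 - 7*17) + (-53 - 1*212/197))*(51 + 0) = ((-28 - 119) + (-53 - 1*212*1/197))*51 = (-147 + (-53 - 212/197))*51 = (-147 - 10653/197)*51 = -39612/197*51 = -2020212/197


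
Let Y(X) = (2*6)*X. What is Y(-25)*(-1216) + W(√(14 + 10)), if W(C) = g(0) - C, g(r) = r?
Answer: 364800 - 2*√6 ≈ 3.6480e+5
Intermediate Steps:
Y(X) = 12*X
W(C) = -C (W(C) = 0 - C = -C)
Y(-25)*(-1216) + W(√(14 + 10)) = (12*(-25))*(-1216) - √(14 + 10) = -300*(-1216) - √24 = 364800 - 2*√6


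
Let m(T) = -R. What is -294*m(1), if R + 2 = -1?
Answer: -882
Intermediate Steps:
R = -3 (R = -2 - 1 = -3)
m(T) = 3 (m(T) = -1*(-3) = 3)
-294*m(1) = -294*3 = -882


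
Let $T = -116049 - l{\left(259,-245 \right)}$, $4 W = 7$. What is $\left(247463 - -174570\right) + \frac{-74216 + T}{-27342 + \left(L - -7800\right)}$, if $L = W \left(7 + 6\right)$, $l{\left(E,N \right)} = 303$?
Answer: $\frac{32951832813}{78077} \approx 4.2204 \cdot 10^{5}$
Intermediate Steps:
$W = \frac{7}{4}$ ($W = \frac{1}{4} \cdot 7 = \frac{7}{4} \approx 1.75$)
$L = \frac{91}{4}$ ($L = \frac{7 \left(7 + 6\right)}{4} = \frac{7}{4} \cdot 13 = \frac{91}{4} \approx 22.75$)
$T = -116352$ ($T = -116049 - 303 = -116352$)
$\left(247463 - -174570\right) + \frac{-74216 + T}{-27342 + \left(L - -7800\right)} = \left(247463 - -174570\right) + \frac{-74216 - 116352}{-27342 + \left(\frac{91}{4} - -7800\right)} = \left(247463 + 174570\right) - \frac{190568}{-27342 + \left(\frac{91}{4} + 7800\right)} = 422033 - \frac{190568}{-27342 + \frac{31291}{4}} = 422033 - \frac{190568}{- \frac{78077}{4}} = 422033 - - \frac{762272}{78077} = 422033 + \frac{762272}{78077} = \frac{32951832813}{78077}$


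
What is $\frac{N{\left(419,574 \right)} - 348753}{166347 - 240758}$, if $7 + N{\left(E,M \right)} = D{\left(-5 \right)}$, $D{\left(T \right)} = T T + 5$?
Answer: $\frac{348730}{74411} \approx 4.6865$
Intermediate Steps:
$D{\left(T \right)} = 5 + T^{2}$ ($D{\left(T \right)} = T^{2} + 5 = 5 + T^{2}$)
$N{\left(E,M \right)} = 23$ ($N{\left(E,M \right)} = -7 + \left(5 + \left(-5\right)^{2}\right) = -7 + \left(5 + 25\right) = -7 + 30 = 23$)
$\frac{N{\left(419,574 \right)} - 348753}{166347 - 240758} = \frac{23 - 348753}{166347 - 240758} = - \frac{348730}{-74411} = \left(-348730\right) \left(- \frac{1}{74411}\right) = \frac{348730}{74411}$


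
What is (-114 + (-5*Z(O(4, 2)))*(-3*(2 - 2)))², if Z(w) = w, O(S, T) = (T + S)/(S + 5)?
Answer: 12996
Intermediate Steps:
O(S, T) = (S + T)/(5 + S)
(-114 + (-5*Z(O(4, 2)))*(-3*(2 - 2)))² = (-114 + (-5*(4 + 2)/(5 + 4))*(-3*(2 - 2)))² = (-114 + (-5*6/9)*(-3*0))² = (-114 - 5*6/9*0)² = (-114 - 5*⅔*0)² = (-114 - 10/3*0)² = (-114 + 0)² = (-114)² = 12996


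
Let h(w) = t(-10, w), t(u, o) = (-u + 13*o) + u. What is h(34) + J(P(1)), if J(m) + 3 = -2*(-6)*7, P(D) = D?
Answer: 523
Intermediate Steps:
J(m) = 81 (J(m) = -3 - 2*(-6)*7 = -3 + 12*7 = -3 + 84 = 81)
t(u, o) = 13*o
h(w) = 13*w
h(34) + J(P(1)) = 13*34 + 81 = 442 + 81 = 523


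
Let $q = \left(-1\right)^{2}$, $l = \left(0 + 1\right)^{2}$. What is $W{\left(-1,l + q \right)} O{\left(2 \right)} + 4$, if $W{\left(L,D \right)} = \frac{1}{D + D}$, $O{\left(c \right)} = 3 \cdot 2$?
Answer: $\frac{11}{2} \approx 5.5$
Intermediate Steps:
$l = 1$ ($l = 1^{2} = 1$)
$q = 1$
$O{\left(c \right)} = 6$
$W{\left(L,D \right)} = \frac{1}{2 D}$
$W{\left(-1,l + q \right)} O{\left(2 \right)} + 4 = \frac{1}{2 \left(1 + 1\right)} 6 + 4 = \frac{1}{2 \cdot 2} \cdot 6 + 4 = \frac{1}{2} \cdot \frac{1}{2} \cdot 6 + 4 = \frac{1}{4} \cdot 6 + 4 = \frac{3}{2} + 4 = \frac{11}{2}$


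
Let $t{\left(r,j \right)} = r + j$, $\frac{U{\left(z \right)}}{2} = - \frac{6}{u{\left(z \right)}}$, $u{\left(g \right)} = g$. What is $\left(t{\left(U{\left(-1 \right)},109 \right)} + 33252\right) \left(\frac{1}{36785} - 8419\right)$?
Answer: $- \frac{10335381618922}{36785} \approx -2.8097 \cdot 10^{8}$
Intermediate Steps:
$U{\left(z \right)} = - \frac{12}{z}$ ($U{\left(z \right)} = 2 \left(- \frac{6}{z}\right) = - \frac{12}{z}$)
$t{\left(r,j \right)} = j + r$
$\left(t{\left(U{\left(-1 \right)},109 \right)} + 33252\right) \left(\frac{1}{36785} - 8419\right) = \left(\left(109 - \frac{12}{-1}\right) + 33252\right) \left(\frac{1}{36785} - 8419\right) = \left(\left(109 - -12\right) + 33252\right) \left(\frac{1}{36785} - 8419\right) = \left(\left(109 + 12\right) + 33252\right) \left(- \frac{309692914}{36785}\right) = \left(121 + 33252\right) \left(- \frac{309692914}{36785}\right) = 33373 \left(- \frac{309692914}{36785}\right) = - \frac{10335381618922}{36785}$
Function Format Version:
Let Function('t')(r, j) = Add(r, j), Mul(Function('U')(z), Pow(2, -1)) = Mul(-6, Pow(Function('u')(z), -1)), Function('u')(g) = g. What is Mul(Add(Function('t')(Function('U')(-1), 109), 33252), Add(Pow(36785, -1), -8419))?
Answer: Rational(-10335381618922, 36785) ≈ -2.8097e+8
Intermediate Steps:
Function('U')(z) = Mul(-12, Pow(z, -1)) (Function('U')(z) = Mul(2, Mul(-6, Pow(z, -1))) = Mul(-12, Pow(z, -1)))
Function('t')(r, j) = Add(j, r)
Mul(Add(Function('t')(Function('U')(-1), 109), 33252), Add(Pow(36785, -1), -8419)) = Mul(Add(Add(109, Mul(-12, Pow(-1, -1))), 33252), Add(Pow(36785, -1), -8419)) = Mul(Add(Add(109, Mul(-12, -1)), 33252), Add(Rational(1, 36785), -8419)) = Mul(Add(Add(109, 12), 33252), Rational(-309692914, 36785)) = Mul(Add(121, 33252), Rational(-309692914, 36785)) = Mul(33373, Rational(-309692914, 36785)) = Rational(-10335381618922, 36785)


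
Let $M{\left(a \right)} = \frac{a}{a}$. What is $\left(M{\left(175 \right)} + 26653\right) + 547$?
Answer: $27201$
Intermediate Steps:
$M{\left(a \right)} = 1$
$\left(M{\left(175 \right)} + 26653\right) + 547 = \left(1 + 26653\right) + 547 = 26654 + 547 = 27201$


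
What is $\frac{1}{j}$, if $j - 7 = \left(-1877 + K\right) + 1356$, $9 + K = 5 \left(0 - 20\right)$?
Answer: $- \frac{1}{623} \approx -0.0016051$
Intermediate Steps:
$K = -109$ ($K = -9 + 5 \left(0 - 20\right) = -9 + 5 \left(-20\right) = -9 - 100 = -109$)
$j = -623$ ($j = 7 + \left(\left(-1877 - 109\right) + 1356\right) = 7 + \left(-1986 + 1356\right) = 7 - 630 = -623$)
$\frac{1}{j} = \frac{1}{-623} = - \frac{1}{623}$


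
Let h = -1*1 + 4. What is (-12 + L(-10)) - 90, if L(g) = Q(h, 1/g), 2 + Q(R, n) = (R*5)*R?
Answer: -59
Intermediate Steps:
h = 3 (h = -1 + 4 = 3)
Q(R, n) = -2 + 5*R**2 (Q(R, n) = -2 + (R*5)*R = -2 + (5*R)*R = -2 + 5*R**2)
L(g) = 43 (L(g) = -2 + 5*3**2 = -2 + 5*9 = -2 + 45 = 43)
(-12 + L(-10)) - 90 = (-12 + 43) - 90 = 31 - 90 = -59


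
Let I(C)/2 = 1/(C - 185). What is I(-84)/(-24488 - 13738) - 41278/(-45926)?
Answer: 106113315646/118061899311 ≈ 0.89879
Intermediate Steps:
I(C) = 2/(-185 + C) (I(C) = 2/(C - 185) = 2/(-185 + C))
I(-84)/(-24488 - 13738) - 41278/(-45926) = (2/(-185 - 84))/(-24488 - 13738) - 41278/(-45926) = (2/(-269))/(-38226) - 41278*(-1/45926) = (2*(-1/269))*(-1/38226) + 20639/22963 = -2/269*(-1/38226) + 20639/22963 = 1/5141397 + 20639/22963 = 106113315646/118061899311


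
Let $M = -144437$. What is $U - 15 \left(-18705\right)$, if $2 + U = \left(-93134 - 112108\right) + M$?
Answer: $-69106$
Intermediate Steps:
$U = -349681$ ($U = -2 - 349679 = -349681$)
$U - 15 \left(-18705\right) = -349681 - 15 \left(-18705\right) = -349681 - -280575 = -349681 + 280575 = -69106$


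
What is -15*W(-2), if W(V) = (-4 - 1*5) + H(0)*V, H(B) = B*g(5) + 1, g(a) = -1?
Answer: 165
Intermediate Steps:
H(B) = 1 - B (H(B) = B*(-1) + 1 = -B + 1 = 1 - B)
W(V) = -9 + V (W(V) = (-4 - 1*5) + (1 - 1*0)*V = (-4 - 5) + (1 + 0)*V = -9 + 1*V = -9 + V)
-15*W(-2) = -15*(-9 - 2) = -15*(-11) = 165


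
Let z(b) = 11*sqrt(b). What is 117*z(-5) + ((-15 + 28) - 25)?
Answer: -12 + 1287*I*sqrt(5) ≈ -12.0 + 2877.8*I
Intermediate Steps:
117*z(-5) + ((-15 + 28) - 25) = 117*(11*sqrt(-5)) + ((-15 + 28) - 25) = 117*(11*(I*sqrt(5))) + (13 - 25) = 117*(11*I*sqrt(5)) - 12 = 1287*I*sqrt(5) - 12 = -12 + 1287*I*sqrt(5)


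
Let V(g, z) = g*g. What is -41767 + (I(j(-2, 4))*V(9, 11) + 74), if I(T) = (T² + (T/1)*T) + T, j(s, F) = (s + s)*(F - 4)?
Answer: -41693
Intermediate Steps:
j(s, F) = 2*s*(-4 + F) (j(s, F) = (2*s)*(-4 + F) = 2*s*(-4 + F))
V(g, z) = g²
I(T) = T + 2*T² (I(T) = (T² + (T*1)*T) + T = (T² + T*T) + T = (T² + T²) + T = 2*T² + T = T + 2*T²)
-41767 + (I(j(-2, 4))*V(9, 11) + 74) = -41767 + (((2*(-2)*(-4 + 4))*(1 + 2*(2*(-2)*(-4 + 4))))*9² + 74) = -41767 + (((2*(-2)*0)*(1 + 2*(2*(-2)*0)))*81 + 74) = -41767 + ((0*(1 + 2*0))*81 + 74) = -41767 + ((0*(1 + 0))*81 + 74) = -41767 + ((0*1)*81 + 74) = -41767 + (0*81 + 74) = -41767 + (0 + 74) = -41767 + 74 = -41693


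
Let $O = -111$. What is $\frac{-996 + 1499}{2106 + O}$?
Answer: $\frac{503}{1995} \approx 0.25213$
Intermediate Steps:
$\frac{-996 + 1499}{2106 + O} = \frac{-996 + 1499}{2106 - 111} = \frac{503}{1995}$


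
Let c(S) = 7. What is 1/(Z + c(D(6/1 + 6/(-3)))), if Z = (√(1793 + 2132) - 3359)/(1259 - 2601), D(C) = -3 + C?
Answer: 8557263/81317542 + 3355*√157/81317542 ≈ 0.10575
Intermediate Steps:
Z = 3359/1342 - 5*√157/1342 (Z = (√3925 - 3359)/(-1342) = (5*√157 - 3359)*(-1/1342) = (-3359 + 5*√157)*(-1/1342) = 3359/1342 - 5*√157/1342 ≈ 2.4563)
1/(Z + c(D(6/1 + 6/(-3)))) = 1/((3359/1342 - 5*√157/1342) + 7) = 1/(12753/1342 - 5*√157/1342)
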